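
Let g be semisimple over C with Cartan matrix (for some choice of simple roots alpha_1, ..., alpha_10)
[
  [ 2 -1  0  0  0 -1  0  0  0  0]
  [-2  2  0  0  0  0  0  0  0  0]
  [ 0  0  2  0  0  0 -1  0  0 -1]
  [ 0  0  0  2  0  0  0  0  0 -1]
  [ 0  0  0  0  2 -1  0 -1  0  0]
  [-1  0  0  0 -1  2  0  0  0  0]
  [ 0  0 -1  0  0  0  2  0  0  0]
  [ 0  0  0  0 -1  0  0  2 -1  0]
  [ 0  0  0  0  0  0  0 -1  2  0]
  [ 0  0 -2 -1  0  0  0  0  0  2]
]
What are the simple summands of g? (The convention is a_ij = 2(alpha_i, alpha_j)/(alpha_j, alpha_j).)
C_6 ⊕ F_4

The diagram associated to this matrix has two connected components: the simple roots {alpha_1, alpha_2, alpha_5, alpha_6, alpha_8, alpha_9} form a chain of 6 nodes with a double edge at one end; the terminal node there is the unique long simple root (C_6), and {alpha_3, alpha_4, alpha_7, alpha_10} form a chain of 4 nodes with a double edge between the middle two (F_4). A semisimple Lie algebra decomposes uniquely as the direct sum of simple ideals, one per connected component of its Dynkin diagram, so g ≅ C_6 ⊕ F_4 (dimension 78 + 52 = 130).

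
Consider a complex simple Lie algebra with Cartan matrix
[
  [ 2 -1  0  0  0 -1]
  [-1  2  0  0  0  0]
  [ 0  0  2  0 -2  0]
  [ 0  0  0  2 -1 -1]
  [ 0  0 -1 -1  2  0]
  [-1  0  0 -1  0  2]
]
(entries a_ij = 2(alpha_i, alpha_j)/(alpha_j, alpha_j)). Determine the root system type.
type C_6

The matrix has rank 6 with 2's on the diagonal. Reading the off-diagonal entries as Dynkin edges (a single edge where a_ij = a_ji = -1; a double or triple edge where a_ij * a_ji = 2 or 3), the diagram is a chain of 6 nodes with a double edge at one end; the terminal node there is the unique long simple root (C_6). One simple-root ordering that puts it in standard form is (alpha_2, alpha_1, alpha_6, alpha_4, alpha_5, alpha_3). So the algebra is type C_6, i.e. sp(12).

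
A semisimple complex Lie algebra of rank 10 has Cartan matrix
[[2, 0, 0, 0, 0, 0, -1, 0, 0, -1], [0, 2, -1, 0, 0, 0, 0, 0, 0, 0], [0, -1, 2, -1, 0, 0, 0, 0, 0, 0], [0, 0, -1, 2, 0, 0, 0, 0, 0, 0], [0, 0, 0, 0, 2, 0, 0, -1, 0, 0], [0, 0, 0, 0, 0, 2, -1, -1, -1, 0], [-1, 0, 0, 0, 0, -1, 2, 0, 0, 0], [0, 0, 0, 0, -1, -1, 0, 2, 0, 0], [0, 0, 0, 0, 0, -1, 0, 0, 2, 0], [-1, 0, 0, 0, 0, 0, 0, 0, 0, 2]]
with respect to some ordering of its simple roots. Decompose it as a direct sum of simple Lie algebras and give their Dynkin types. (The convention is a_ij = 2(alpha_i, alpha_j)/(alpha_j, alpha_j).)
The diagram associated to this matrix has two connected components: the simple roots {alpha_2, alpha_3, alpha_4} form a chain of 3 nodes with single edges (A_3), and {alpha_1, alpha_5, alpha_6, alpha_7, alpha_8, alpha_9, alpha_10} form a chain of 6 nodes with one extra node attached to the third node from one end (E_7). A semisimple Lie algebra decomposes uniquely as the direct sum of simple ideals, one per connected component of its Dynkin diagram, so g ≅ A_3 ⊕ E_7 (dimension 15 + 133 = 148).

type A_3 + type E_7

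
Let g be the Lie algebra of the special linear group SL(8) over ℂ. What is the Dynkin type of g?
A7

This is sl(8), which has dimension 8^2 - 1 = 63 and rank 8 - 1 = 7 (a Cartan subalgebra is the diagonal traceless matrices). In the classification of classical Lie algebras, the special linear algebra sl(n+1) has type A_n; here n = 7, so the Dynkin diagram is a chain of 7 nodes with single edges (A_7). Hence the type is A_7.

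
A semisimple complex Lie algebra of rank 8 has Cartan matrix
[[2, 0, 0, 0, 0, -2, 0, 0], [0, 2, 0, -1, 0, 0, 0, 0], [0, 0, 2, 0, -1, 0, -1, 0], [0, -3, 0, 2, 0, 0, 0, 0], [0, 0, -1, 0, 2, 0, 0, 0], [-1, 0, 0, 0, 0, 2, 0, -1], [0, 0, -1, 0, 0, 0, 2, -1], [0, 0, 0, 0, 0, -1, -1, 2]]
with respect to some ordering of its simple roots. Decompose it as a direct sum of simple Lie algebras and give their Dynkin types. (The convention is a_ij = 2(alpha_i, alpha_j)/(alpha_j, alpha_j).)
The diagram associated to this matrix has two connected components: the simple roots {alpha_1, alpha_3, alpha_5, alpha_6, alpha_7, alpha_8} form a chain of 6 nodes with a double edge at one end; the terminal node there is the unique long simple root (C_6), and {alpha_2, alpha_4} form two nodes joined by a triple edge (G_2). A semisimple Lie algebra decomposes uniquely as the direct sum of simple ideals, one per connected component of its Dynkin diagram, so g ≅ C_6 ⊕ G_2 (dimension 78 + 14 = 92).

C_6 (sp(12)) ⊕ G_2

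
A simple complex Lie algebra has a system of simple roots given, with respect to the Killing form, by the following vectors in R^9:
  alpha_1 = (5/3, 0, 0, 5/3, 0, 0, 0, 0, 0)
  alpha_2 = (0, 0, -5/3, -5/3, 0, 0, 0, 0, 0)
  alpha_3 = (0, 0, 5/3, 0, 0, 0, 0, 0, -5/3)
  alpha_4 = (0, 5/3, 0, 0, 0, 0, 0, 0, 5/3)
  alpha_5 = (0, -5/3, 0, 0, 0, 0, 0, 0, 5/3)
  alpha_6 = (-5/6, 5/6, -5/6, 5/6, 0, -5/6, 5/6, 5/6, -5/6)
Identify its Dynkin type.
Compute the Cartan integers a_ij = 2(alpha_i, alpha_j)/(alpha_j, alpha_j); the resulting 6x6 Cartan matrix is
[[2, -1, 0, 0, 0, 0], [-1, 2, -1, 0, 0, 0], [0, -1, 2, -1, -1, 0], [0, 0, -1, 2, 0, 0], [0, 0, -1, 0, 2, -1], [0, 0, 0, 0, -1, 2]].
All simple roots have the same length, so the diagram is simply laced. The associated Dynkin diagram is a chain of 5 nodes with one extra node attached to the third node from one end (E_6), so the type is E_6.

E_6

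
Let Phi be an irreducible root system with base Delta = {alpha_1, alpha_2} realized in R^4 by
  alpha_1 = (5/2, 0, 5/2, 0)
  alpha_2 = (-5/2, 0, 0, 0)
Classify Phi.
B2

Compute the Cartan integers a_ij = 2(alpha_i, alpha_j)/(alpha_j, alpha_j); the resulting 2x2 Cartan matrix is
[[2, -2], [-1, 2]].
The roots have two lengths (squared-length ratio 2:1); the short ones are alpha_{2}. The associated Dynkin diagram is a chain of 2 nodes with a double edge at one end; the terminal node there is the unique short simple root (B_2), so the type is B_2 (the algebra so(5)).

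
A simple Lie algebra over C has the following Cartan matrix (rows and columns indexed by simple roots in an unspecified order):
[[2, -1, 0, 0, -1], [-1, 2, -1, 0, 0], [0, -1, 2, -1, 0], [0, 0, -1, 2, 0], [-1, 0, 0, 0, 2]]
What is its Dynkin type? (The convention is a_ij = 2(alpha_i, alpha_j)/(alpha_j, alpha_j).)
A_5

The matrix has rank 5 with 2's on the diagonal. Reading the off-diagonal entries as Dynkin edges (a single edge where a_ij = a_ji = -1; a double or triple edge where a_ij * a_ji = 2 or 3), the diagram is a chain of 5 nodes with single edges (A_5). One simple-root ordering that puts it in standard form is (alpha_4, alpha_3, alpha_2, alpha_1, alpha_5). So the algebra is type A_5, i.e. sl(6).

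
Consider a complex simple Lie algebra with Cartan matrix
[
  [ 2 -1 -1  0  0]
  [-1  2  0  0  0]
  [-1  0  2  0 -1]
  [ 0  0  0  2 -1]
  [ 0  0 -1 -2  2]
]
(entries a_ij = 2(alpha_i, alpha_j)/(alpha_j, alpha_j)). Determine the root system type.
type B_5

The matrix has rank 5 with 2's on the diagonal. Reading the off-diagonal entries as Dynkin edges (a single edge where a_ij = a_ji = -1; a double or triple edge where a_ij * a_ji = 2 or 3), the diagram is a chain of 5 nodes with a double edge at one end; the terminal node there is the unique short simple root (B_5). One simple-root ordering that puts it in standard form is (alpha_2, alpha_1, alpha_3, alpha_5, alpha_4). So the algebra is type B_5, i.e. so(11).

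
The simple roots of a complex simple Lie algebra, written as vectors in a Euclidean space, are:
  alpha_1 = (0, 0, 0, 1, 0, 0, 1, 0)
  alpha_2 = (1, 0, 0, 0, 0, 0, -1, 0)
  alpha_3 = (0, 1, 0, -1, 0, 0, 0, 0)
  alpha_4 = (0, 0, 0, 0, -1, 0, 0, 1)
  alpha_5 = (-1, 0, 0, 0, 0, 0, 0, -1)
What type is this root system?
Compute the Cartan integers a_ij = 2(alpha_i, alpha_j)/(alpha_j, alpha_j); the resulting 5x5 Cartan matrix is
[[2, -1, -1, 0, 0], [-1, 2, 0, 0, -1], [-1, 0, 2, 0, 0], [0, 0, 0, 2, -1], [0, -1, 0, -1, 2]].
All simple roots have the same length, so the diagram is simply laced. The associated Dynkin diagram is a chain of 5 nodes with single edges (A_5), so the type is A_5 (the algebra sl(6)).

A_5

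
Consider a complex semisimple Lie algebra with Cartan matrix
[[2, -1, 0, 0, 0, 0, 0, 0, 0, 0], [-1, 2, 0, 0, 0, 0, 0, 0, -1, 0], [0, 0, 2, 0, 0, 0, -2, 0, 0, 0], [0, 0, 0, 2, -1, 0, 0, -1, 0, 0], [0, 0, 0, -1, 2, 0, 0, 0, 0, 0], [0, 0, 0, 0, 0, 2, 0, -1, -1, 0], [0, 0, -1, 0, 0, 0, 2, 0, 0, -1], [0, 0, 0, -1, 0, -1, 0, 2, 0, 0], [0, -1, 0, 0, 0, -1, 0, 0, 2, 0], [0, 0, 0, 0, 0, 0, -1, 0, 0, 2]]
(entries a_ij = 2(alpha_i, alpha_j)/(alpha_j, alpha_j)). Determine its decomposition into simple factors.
The diagram associated to this matrix has two connected components: the simple roots {alpha_1, alpha_2, alpha_4, alpha_5, alpha_6, alpha_8, alpha_9} form a chain of 7 nodes with single edges (A_7), and {alpha_3, alpha_7, alpha_10} form a chain of 3 nodes with a double edge at one end; the terminal node there is the unique long simple root (C_3). A semisimple Lie algebra decomposes uniquely as the direct sum of simple ideals, one per connected component of its Dynkin diagram, so g ≅ A_7 ⊕ C_3 (dimension 63 + 21 = 84).

A7 ⊕ C3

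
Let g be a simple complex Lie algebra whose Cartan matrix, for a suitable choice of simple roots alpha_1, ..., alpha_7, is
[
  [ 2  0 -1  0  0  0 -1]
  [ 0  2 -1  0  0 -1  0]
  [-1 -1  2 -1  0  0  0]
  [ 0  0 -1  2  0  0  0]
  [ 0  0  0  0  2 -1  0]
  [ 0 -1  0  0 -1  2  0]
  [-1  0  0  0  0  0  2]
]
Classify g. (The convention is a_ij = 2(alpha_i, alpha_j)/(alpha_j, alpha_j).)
E_7

The matrix has rank 7 with 2's on the diagonal. Reading the off-diagonal entries as Dynkin edges (a single edge where a_ij = a_ji = -1; a double or triple edge where a_ij * a_ji = 2 or 3), the diagram is a chain of 6 nodes with one extra node attached to the third node from one end (E_7). One simple-root ordering that puts it in standard form is (alpha_7, alpha_4, alpha_1, alpha_3, alpha_2, alpha_6, alpha_5). So the algebra is type E_7.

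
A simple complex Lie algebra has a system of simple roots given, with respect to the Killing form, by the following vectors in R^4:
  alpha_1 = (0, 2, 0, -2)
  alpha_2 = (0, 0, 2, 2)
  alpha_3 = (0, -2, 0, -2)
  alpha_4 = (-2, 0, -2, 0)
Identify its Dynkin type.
type D_4

Compute the Cartan integers a_ij = 2(alpha_i, alpha_j)/(alpha_j, alpha_j); the resulting 4x4 Cartan matrix is
[[2, -1, 0, 0], [-1, 2, -1, -1], [0, -1, 2, 0], [0, -1, 0, 2]].
All simple roots have the same length, so the diagram is simply laced. The associated Dynkin diagram is a chain of 2 nodes with a fork of two nodes at one end (D_4), so the type is D_4 (the algebra so(8)).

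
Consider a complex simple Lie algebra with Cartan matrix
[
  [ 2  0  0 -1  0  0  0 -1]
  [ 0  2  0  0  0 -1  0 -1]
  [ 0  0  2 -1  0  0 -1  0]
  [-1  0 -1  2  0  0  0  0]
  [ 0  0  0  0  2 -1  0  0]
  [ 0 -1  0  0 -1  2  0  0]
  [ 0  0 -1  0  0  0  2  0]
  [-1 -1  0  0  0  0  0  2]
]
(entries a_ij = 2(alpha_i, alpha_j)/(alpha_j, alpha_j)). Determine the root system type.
The matrix has rank 8 with 2's on the diagonal. Reading the off-diagonal entries as Dynkin edges (a single edge where a_ij = a_ji = -1; a double or triple edge where a_ij * a_ji = 2 or 3), the diagram is a chain of 8 nodes with single edges (A_8). One simple-root ordering that puts it in standard form is (alpha_5, alpha_6, alpha_2, alpha_8, alpha_1, alpha_4, alpha_3, alpha_7). So the algebra is type A_8, i.e. sl(9).

A8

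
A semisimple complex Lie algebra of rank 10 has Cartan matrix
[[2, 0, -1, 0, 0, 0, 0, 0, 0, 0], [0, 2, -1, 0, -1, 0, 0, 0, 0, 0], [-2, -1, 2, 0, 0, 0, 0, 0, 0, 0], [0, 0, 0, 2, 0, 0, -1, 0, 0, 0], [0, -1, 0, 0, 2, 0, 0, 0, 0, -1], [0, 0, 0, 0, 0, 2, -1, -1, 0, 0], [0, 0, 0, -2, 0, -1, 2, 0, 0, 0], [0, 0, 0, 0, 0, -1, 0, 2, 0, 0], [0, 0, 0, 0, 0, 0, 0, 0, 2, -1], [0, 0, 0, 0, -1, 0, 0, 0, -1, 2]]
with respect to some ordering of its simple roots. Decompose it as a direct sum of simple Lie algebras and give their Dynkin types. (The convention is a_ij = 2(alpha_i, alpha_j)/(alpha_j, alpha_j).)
type B_4 ⊕ type B_6

The diagram associated to this matrix has two connected components: the simple roots {alpha_4, alpha_6, alpha_7, alpha_8} form a chain of 4 nodes with a double edge at one end; the terminal node there is the unique short simple root (B_4), and {alpha_1, alpha_2, alpha_3, alpha_5, alpha_9, alpha_10} form a chain of 6 nodes with a double edge at one end; the terminal node there is the unique short simple root (B_6). A semisimple Lie algebra decomposes uniquely as the direct sum of simple ideals, one per connected component of its Dynkin diagram, so g ≅ B_4 ⊕ B_6 (dimension 36 + 78 = 114).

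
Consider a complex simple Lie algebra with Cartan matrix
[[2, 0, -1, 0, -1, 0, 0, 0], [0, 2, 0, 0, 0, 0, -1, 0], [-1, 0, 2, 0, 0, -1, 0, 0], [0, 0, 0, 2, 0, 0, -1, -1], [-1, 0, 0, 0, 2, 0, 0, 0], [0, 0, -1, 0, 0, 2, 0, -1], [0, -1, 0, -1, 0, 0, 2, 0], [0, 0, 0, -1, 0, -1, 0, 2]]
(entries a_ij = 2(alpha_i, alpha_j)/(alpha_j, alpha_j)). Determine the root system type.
A8

The matrix has rank 8 with 2's on the diagonal. Reading the off-diagonal entries as Dynkin edges (a single edge where a_ij = a_ji = -1; a double or triple edge where a_ij * a_ji = 2 or 3), the diagram is a chain of 8 nodes with single edges (A_8). One simple-root ordering that puts it in standard form is (alpha_2, alpha_7, alpha_4, alpha_8, alpha_6, alpha_3, alpha_1, alpha_5). So the algebra is type A_8, i.e. sl(9).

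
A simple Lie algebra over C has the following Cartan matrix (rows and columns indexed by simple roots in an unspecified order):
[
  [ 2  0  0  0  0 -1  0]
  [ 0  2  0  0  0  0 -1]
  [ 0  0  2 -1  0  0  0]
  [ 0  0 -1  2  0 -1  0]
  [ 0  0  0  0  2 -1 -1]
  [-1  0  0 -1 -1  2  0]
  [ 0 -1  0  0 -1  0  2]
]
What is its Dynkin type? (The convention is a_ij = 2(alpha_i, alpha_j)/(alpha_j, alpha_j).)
The matrix has rank 7 with 2's on the diagonal. Reading the off-diagonal entries as Dynkin edges (a single edge where a_ij = a_ji = -1; a double or triple edge where a_ij * a_ji = 2 or 3), the diagram is a chain of 6 nodes with one extra node attached to the third node from one end (E_7). One simple-root ordering that puts it in standard form is (alpha_3, alpha_1, alpha_4, alpha_6, alpha_5, alpha_7, alpha_2). So the algebra is type E_7.

E7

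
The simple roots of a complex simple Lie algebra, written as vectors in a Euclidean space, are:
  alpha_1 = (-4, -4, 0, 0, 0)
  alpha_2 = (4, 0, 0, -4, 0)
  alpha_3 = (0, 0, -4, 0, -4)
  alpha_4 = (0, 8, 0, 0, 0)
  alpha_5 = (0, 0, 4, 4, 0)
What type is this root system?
C_5 (sp(10))

Compute the Cartan integers a_ij = 2(alpha_i, alpha_j)/(alpha_j, alpha_j); the resulting 5x5 Cartan matrix is
[[2, -1, 0, -1, 0], [-1, 2, 0, 0, -1], [0, 0, 2, 0, -1], [-2, 0, 0, 2, 0], [0, -1, -1, 0, 2]].
The roots have two lengths (squared-length ratio 2:1); the short ones are alpha_{1,2,3,5}. The associated Dynkin diagram is a chain of 5 nodes with a double edge at one end; the terminal node there is the unique long simple root (C_5), so the type is C_5 (the algebra sp(10)).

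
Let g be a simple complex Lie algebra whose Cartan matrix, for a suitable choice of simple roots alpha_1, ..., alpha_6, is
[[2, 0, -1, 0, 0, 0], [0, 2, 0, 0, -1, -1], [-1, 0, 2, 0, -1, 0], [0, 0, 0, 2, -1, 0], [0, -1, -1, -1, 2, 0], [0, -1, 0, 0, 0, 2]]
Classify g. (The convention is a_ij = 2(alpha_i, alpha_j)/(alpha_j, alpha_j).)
E6

The matrix has rank 6 with 2's on the diagonal. Reading the off-diagonal entries as Dynkin edges (a single edge where a_ij = a_ji = -1; a double or triple edge where a_ij * a_ji = 2 or 3), the diagram is a chain of 5 nodes with one extra node attached to the third node from one end (E_6). One simple-root ordering that puts it in standard form is (alpha_1, alpha_4, alpha_3, alpha_5, alpha_2, alpha_6). So the algebra is type E_6.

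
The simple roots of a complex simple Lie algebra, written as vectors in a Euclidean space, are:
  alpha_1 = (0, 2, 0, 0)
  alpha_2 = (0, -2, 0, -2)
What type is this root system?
Compute the Cartan integers a_ij = 2(alpha_i, alpha_j)/(alpha_j, alpha_j); the resulting 2x2 Cartan matrix is
[[2, -1], [-2, 2]].
The roots have two lengths (squared-length ratio 2:1); the short ones are alpha_{1}. The associated Dynkin diagram is a chain of 2 nodes with a double edge at one end; the terminal node there is the unique short simple root (B_2), so the type is B_2 (the algebra so(5)).

B2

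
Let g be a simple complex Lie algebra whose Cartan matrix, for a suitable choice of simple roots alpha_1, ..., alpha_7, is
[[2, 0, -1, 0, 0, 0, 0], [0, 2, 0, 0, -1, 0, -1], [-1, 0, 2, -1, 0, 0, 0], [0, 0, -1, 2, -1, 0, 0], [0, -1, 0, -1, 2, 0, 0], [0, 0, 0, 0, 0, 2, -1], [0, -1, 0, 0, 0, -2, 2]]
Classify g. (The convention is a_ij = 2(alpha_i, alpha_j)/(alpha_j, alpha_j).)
B_7 (so(15))

The matrix has rank 7 with 2's on the diagonal. Reading the off-diagonal entries as Dynkin edges (a single edge where a_ij = a_ji = -1; a double or triple edge where a_ij * a_ji = 2 or 3), the diagram is a chain of 7 nodes with a double edge at one end; the terminal node there is the unique short simple root (B_7). One simple-root ordering that puts it in standard form is (alpha_1, alpha_3, alpha_4, alpha_5, alpha_2, alpha_7, alpha_6). So the algebra is type B_7, i.e. so(15).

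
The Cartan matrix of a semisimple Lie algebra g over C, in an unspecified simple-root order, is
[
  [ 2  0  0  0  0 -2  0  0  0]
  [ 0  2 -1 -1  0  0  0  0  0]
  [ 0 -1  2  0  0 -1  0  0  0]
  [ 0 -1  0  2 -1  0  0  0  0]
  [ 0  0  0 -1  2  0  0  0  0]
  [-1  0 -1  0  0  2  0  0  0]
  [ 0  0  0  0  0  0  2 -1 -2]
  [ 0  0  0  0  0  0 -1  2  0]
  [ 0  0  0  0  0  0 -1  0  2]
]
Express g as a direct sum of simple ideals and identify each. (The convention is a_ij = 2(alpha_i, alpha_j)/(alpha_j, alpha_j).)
B_3 ⊕ C_6

The diagram associated to this matrix has two connected components: the simple roots {alpha_7, alpha_8, alpha_9} form a chain of 3 nodes with a double edge at one end; the terminal node there is the unique short simple root (B_3), and {alpha_1, alpha_2, alpha_3, alpha_4, alpha_5, alpha_6} form a chain of 6 nodes with a double edge at one end; the terminal node there is the unique long simple root (C_6). A semisimple Lie algebra decomposes uniquely as the direct sum of simple ideals, one per connected component of its Dynkin diagram, so g ≅ B_3 ⊕ C_6 (dimension 21 + 78 = 99).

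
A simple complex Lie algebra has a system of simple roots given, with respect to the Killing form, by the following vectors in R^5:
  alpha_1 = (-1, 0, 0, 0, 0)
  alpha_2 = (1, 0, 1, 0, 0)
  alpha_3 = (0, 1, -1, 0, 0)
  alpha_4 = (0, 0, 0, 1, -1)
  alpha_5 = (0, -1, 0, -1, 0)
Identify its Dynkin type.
B_5 (so(11))

Compute the Cartan integers a_ij = 2(alpha_i, alpha_j)/(alpha_j, alpha_j); the resulting 5x5 Cartan matrix is
[[2, -1, 0, 0, 0], [-2, 2, -1, 0, 0], [0, -1, 2, 0, -1], [0, 0, 0, 2, -1], [0, 0, -1, -1, 2]].
The roots have two lengths (squared-length ratio 2:1); the short ones are alpha_{1}. The associated Dynkin diagram is a chain of 5 nodes with a double edge at one end; the terminal node there is the unique short simple root (B_5), so the type is B_5 (the algebra so(11)).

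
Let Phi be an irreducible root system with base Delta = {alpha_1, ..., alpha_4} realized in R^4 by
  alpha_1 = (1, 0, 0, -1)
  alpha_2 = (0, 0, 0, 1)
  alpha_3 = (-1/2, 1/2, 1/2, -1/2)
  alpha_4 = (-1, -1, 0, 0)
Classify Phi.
F_4

Compute the Cartan integers a_ij = 2(alpha_i, alpha_j)/(alpha_j, alpha_j); the resulting 4x4 Cartan matrix is
[[2, -2, 0, -1], [-1, 2, -1, 0], [0, -1, 2, 0], [-1, 0, 0, 2]].
The roots have two lengths (squared-length ratio 2:1); the short ones are alpha_{2,3}. The associated Dynkin diagram is a chain of 4 nodes with a double edge between the middle two (F_4), so the type is F_4.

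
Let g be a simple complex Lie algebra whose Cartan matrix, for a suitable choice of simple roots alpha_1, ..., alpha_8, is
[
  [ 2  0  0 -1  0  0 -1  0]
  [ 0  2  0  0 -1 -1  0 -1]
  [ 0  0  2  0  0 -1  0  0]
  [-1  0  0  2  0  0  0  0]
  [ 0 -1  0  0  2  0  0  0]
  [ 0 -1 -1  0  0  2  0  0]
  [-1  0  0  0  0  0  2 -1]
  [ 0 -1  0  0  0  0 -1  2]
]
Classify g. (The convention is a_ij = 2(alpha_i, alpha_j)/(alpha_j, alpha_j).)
type E_8

The matrix has rank 8 with 2's on the diagonal. Reading the off-diagonal entries as Dynkin edges (a single edge where a_ij = a_ji = -1; a double or triple edge where a_ij * a_ji = 2 or 3), the diagram is a chain of 7 nodes with one extra node attached to the third node from one end (E_8). One simple-root ordering that puts it in standard form is (alpha_3, alpha_5, alpha_6, alpha_2, alpha_8, alpha_7, alpha_1, alpha_4). So the algebra is type E_8.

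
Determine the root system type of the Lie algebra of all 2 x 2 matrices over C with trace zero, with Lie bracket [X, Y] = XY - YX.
A_1

This is sl(2), which has dimension 2^2 - 1 = 3 and rank 2 - 1 = 1 (a Cartan subalgebra is the diagonal traceless matrices). In the classification of classical Lie algebras, the special linear algebra sl(n+1) has type A_n; here n = 1, so the Dynkin diagram is a chain of 1 nodes with single edges (A_1). Hence the type is A_1.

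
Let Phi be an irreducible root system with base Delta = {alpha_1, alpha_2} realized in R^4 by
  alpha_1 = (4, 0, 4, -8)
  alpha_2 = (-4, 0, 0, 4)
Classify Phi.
G_2

Compute the Cartan integers a_ij = 2(alpha_i, alpha_j)/(alpha_j, alpha_j); the resulting 2x2 Cartan matrix is
[[2, -3], [-1, 2]].
The roots have two lengths (squared-length ratio 3:1); the short ones are alpha_{2}. The associated Dynkin diagram is two nodes joined by a triple edge (G_2), so the type is G_2.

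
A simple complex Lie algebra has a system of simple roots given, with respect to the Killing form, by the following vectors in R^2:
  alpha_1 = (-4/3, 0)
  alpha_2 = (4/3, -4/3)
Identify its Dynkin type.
type B_2

Compute the Cartan integers a_ij = 2(alpha_i, alpha_j)/(alpha_j, alpha_j); the resulting 2x2 Cartan matrix is
[[2, -1], [-2, 2]].
The roots have two lengths (squared-length ratio 2:1); the short ones are alpha_{1}. The associated Dynkin diagram is a chain of 2 nodes with a double edge at one end; the terminal node there is the unique short simple root (B_2), so the type is B_2 (the algebra so(5)).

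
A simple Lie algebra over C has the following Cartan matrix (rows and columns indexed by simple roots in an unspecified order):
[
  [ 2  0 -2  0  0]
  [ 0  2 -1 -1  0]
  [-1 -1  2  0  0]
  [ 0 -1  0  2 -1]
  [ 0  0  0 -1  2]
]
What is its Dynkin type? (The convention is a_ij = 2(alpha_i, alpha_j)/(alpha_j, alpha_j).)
The matrix has rank 5 with 2's on the diagonal. Reading the off-diagonal entries as Dynkin edges (a single edge where a_ij = a_ji = -1; a double or triple edge where a_ij * a_ji = 2 or 3), the diagram is a chain of 5 nodes with a double edge at one end; the terminal node there is the unique long simple root (C_5). One simple-root ordering that puts it in standard form is (alpha_5, alpha_4, alpha_2, alpha_3, alpha_1). So the algebra is type C_5, i.e. sp(10).

type C_5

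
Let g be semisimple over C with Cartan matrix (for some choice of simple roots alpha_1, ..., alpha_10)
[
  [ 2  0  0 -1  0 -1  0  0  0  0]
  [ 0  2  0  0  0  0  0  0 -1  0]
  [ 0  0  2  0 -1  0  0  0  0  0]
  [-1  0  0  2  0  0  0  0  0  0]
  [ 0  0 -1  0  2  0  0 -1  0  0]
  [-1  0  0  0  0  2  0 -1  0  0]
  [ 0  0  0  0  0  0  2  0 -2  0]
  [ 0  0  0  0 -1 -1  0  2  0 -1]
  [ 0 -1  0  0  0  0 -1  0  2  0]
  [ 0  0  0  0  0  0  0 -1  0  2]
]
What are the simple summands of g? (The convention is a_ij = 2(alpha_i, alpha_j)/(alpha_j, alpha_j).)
The diagram associated to this matrix has two connected components: the simple roots {alpha_2, alpha_7, alpha_9} form a chain of 3 nodes with a double edge at one end; the terminal node there is the unique long simple root (C_3), and {alpha_1, alpha_3, alpha_4, alpha_5, alpha_6, alpha_8, alpha_10} form a chain of 6 nodes with one extra node attached to the third node from one end (E_7). A semisimple Lie algebra decomposes uniquely as the direct sum of simple ideals, one per connected component of its Dynkin diagram, so g ≅ C_3 ⊕ E_7 (dimension 21 + 133 = 154).

type C_3 + type E_7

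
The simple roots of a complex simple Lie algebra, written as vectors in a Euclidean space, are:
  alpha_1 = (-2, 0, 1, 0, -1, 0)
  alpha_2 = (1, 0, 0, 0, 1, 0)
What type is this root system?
G_2

Compute the Cartan integers a_ij = 2(alpha_i, alpha_j)/(alpha_j, alpha_j); the resulting 2x2 Cartan matrix is
[[2, -3], [-1, 2]].
The roots have two lengths (squared-length ratio 3:1); the short ones are alpha_{2}. The associated Dynkin diagram is two nodes joined by a triple edge (G_2), so the type is G_2.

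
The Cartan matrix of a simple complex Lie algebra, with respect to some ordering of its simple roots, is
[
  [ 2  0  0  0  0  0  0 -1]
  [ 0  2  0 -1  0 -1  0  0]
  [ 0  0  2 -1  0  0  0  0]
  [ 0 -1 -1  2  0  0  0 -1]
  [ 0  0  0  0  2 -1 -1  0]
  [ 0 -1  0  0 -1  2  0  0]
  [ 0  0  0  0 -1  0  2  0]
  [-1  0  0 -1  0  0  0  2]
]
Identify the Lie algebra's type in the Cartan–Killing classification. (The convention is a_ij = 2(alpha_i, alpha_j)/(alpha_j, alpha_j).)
The matrix has rank 8 with 2's on the diagonal. Reading the off-diagonal entries as Dynkin edges (a single edge where a_ij = a_ji = -1; a double or triple edge where a_ij * a_ji = 2 or 3), the diagram is a chain of 7 nodes with one extra node attached to the third node from one end (E_8). One simple-root ordering that puts it in standard form is (alpha_1, alpha_3, alpha_8, alpha_4, alpha_2, alpha_6, alpha_5, alpha_7). So the algebra is type E_8.

E_8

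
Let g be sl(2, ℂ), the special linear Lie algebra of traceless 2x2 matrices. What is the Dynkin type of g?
type A_1

This is sl(2), which has dimension 2^2 - 1 = 3 and rank 2 - 1 = 1 (a Cartan subalgebra is the diagonal traceless matrices). In the classification of classical Lie algebras, the special linear algebra sl(n+1) has type A_n; here n = 1, so the Dynkin diagram is a chain of 1 nodes with single edges (A_1). Hence the type is A_1.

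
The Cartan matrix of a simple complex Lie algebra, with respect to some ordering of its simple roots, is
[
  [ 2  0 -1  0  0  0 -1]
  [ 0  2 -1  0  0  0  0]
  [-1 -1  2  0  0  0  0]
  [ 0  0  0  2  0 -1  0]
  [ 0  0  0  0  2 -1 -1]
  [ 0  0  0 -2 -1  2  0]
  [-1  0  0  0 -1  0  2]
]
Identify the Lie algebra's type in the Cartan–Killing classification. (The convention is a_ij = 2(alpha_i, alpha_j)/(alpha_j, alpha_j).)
The matrix has rank 7 with 2's on the diagonal. Reading the off-diagonal entries as Dynkin edges (a single edge where a_ij = a_ji = -1; a double or triple edge where a_ij * a_ji = 2 or 3), the diagram is a chain of 7 nodes with a double edge at one end; the terminal node there is the unique short simple root (B_7). One simple-root ordering that puts it in standard form is (alpha_2, alpha_3, alpha_1, alpha_7, alpha_5, alpha_6, alpha_4). So the algebra is type B_7, i.e. so(15).

B_7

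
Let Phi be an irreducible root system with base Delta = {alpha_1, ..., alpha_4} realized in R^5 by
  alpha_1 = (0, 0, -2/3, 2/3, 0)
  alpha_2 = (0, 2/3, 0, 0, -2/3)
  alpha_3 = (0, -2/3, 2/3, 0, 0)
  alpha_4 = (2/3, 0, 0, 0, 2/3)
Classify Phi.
A_4 (sl(5))

Compute the Cartan integers a_ij = 2(alpha_i, alpha_j)/(alpha_j, alpha_j); the resulting 4x4 Cartan matrix is
[[2, 0, -1, 0], [0, 2, -1, -1], [-1, -1, 2, 0], [0, -1, 0, 2]].
All simple roots have the same length, so the diagram is simply laced. The associated Dynkin diagram is a chain of 4 nodes with single edges (A_4), so the type is A_4 (the algebra sl(5)).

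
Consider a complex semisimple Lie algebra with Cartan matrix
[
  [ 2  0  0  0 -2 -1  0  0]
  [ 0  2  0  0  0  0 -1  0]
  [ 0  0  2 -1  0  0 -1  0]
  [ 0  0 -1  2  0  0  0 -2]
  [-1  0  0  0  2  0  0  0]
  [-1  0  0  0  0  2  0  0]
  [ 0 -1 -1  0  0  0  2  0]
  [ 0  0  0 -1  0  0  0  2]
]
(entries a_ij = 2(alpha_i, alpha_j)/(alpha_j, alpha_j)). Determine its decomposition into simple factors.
The diagram associated to this matrix has two connected components: the simple roots {alpha_1, alpha_5, alpha_6} form a chain of 3 nodes with a double edge at one end; the terminal node there is the unique short simple root (B_3), and {alpha_2, alpha_3, alpha_4, alpha_7, alpha_8} form a chain of 5 nodes with a double edge at one end; the terminal node there is the unique short simple root (B_5). A semisimple Lie algebra decomposes uniquely as the direct sum of simple ideals, one per connected component of its Dynkin diagram, so g ≅ B_3 ⊕ B_5 (dimension 21 + 55 = 76).

B_3 (so(7)) + B_5 (so(11))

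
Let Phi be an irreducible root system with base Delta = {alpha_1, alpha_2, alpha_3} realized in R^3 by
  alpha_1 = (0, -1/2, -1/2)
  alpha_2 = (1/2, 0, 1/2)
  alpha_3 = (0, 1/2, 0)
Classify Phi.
type B_3

Compute the Cartan integers a_ij = 2(alpha_i, alpha_j)/(alpha_j, alpha_j); the resulting 3x3 Cartan matrix is
[[2, -1, -2], [-1, 2, 0], [-1, 0, 2]].
The roots have two lengths (squared-length ratio 2:1); the short ones are alpha_{3}. The associated Dynkin diagram is a chain of 3 nodes with a double edge at one end; the terminal node there is the unique short simple root (B_3), so the type is B_3 (the algebra so(7)).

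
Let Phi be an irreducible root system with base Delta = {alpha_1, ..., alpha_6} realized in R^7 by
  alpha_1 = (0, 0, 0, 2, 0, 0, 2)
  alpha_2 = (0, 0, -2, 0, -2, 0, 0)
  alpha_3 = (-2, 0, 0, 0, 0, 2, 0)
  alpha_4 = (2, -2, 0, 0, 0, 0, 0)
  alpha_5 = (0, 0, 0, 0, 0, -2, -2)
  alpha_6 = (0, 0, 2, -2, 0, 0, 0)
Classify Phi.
A6

Compute the Cartan integers a_ij = 2(alpha_i, alpha_j)/(alpha_j, alpha_j); the resulting 6x6 Cartan matrix is
[[2, 0, 0, 0, -1, -1], [0, 2, 0, 0, 0, -1], [0, 0, 2, -1, -1, 0], [0, 0, -1, 2, 0, 0], [-1, 0, -1, 0, 2, 0], [-1, -1, 0, 0, 0, 2]].
All simple roots have the same length, so the diagram is simply laced. The associated Dynkin diagram is a chain of 6 nodes with single edges (A_6), so the type is A_6 (the algebra sl(7)).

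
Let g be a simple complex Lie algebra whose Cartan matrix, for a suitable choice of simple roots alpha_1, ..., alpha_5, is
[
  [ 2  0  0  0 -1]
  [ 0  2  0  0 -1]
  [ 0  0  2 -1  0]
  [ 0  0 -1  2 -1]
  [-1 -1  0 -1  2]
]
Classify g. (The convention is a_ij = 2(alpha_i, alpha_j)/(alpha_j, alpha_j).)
type D_5

The matrix has rank 5 with 2's on the diagonal. Reading the off-diagonal entries as Dynkin edges (a single edge where a_ij = a_ji = -1; a double or triple edge where a_ij * a_ji = 2 or 3), the diagram is a chain of 3 nodes with a fork of two nodes at one end (D_5). One simple-root ordering that puts it in standard form is (alpha_3, alpha_4, alpha_5, alpha_2, alpha_1). So the algebra is type D_5, i.e. so(10).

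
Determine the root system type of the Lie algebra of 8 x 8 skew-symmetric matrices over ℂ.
This is so(8) with 8 even, which has dimension 8(8-1)/2 = 28 and rank 8/2 = 4. In the classification of classical Lie algebras, the orthogonal algebra so(2n) in an even number of variables has type D_n; here n = 4, so the Dynkin diagram is a chain of 2 nodes with a fork of two nodes at one end (D_4). Hence the type is D_4.

type D_4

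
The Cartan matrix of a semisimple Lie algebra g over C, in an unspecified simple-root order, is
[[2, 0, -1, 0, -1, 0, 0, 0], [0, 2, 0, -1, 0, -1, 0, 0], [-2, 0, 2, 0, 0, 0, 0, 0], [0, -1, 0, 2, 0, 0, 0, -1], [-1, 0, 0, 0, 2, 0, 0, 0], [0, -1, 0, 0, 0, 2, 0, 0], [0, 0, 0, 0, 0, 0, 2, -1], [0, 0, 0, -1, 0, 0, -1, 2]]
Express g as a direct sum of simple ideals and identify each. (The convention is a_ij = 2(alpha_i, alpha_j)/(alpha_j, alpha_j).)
The diagram associated to this matrix has two connected components: the simple roots {alpha_2, alpha_4, alpha_6, alpha_7, alpha_8} form a chain of 5 nodes with single edges (A_5), and {alpha_1, alpha_3, alpha_5} form a chain of 3 nodes with a double edge at one end; the terminal node there is the unique long simple root (C_3). A semisimple Lie algebra decomposes uniquely as the direct sum of simple ideals, one per connected component of its Dynkin diagram, so g ≅ A_5 ⊕ C_3 (dimension 35 + 21 = 56).

A_5 + C_3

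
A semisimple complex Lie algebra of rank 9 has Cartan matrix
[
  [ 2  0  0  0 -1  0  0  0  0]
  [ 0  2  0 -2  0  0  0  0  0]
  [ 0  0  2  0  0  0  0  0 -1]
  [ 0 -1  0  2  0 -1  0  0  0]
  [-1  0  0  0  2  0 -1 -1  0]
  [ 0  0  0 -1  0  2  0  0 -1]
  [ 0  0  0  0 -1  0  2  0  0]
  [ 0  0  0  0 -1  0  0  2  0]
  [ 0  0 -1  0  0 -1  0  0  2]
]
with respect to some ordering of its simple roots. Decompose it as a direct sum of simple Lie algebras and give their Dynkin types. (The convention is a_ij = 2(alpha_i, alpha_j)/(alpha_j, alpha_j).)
C_5 + D_4

The diagram associated to this matrix has two connected components: the simple roots {alpha_2, alpha_3, alpha_4, alpha_6, alpha_9} form a chain of 5 nodes with a double edge at one end; the terminal node there is the unique long simple root (C_5), and {alpha_1, alpha_5, alpha_7, alpha_8} form a chain of 2 nodes with a fork of two nodes at one end (D_4). A semisimple Lie algebra decomposes uniquely as the direct sum of simple ideals, one per connected component of its Dynkin diagram, so g ≅ C_5 ⊕ D_4 (dimension 55 + 28 = 83).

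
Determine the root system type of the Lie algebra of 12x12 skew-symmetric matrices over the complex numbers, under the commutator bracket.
D_6

This is so(12) with 12 even, which has dimension 12(12-1)/2 = 66 and rank 12/2 = 6. In the classification of classical Lie algebras, the orthogonal algebra so(2n) in an even number of variables has type D_n; here n = 6, so the Dynkin diagram is a chain of 4 nodes with a fork of two nodes at one end (D_6). Hence the type is D_6.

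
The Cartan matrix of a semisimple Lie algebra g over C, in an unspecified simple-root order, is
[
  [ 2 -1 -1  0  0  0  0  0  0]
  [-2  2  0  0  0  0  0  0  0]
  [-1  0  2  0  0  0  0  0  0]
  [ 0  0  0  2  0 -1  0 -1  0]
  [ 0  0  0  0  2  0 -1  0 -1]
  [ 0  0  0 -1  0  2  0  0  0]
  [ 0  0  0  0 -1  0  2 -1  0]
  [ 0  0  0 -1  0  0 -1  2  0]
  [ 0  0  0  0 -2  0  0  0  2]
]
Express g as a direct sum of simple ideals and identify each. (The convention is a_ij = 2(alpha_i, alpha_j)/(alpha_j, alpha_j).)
The diagram associated to this matrix has two connected components: the simple roots {alpha_1, alpha_2, alpha_3} form a chain of 3 nodes with a double edge at one end; the terminal node there is the unique long simple root (C_3), and {alpha_4, alpha_5, alpha_6, alpha_7, alpha_8, alpha_9} form a chain of 6 nodes with a double edge at one end; the terminal node there is the unique long simple root (C_6). A semisimple Lie algebra decomposes uniquely as the direct sum of simple ideals, one per connected component of its Dynkin diagram, so g ≅ C_3 ⊕ C_6 (dimension 21 + 78 = 99).

C_3 (sp(6)) + C_6 (sp(12))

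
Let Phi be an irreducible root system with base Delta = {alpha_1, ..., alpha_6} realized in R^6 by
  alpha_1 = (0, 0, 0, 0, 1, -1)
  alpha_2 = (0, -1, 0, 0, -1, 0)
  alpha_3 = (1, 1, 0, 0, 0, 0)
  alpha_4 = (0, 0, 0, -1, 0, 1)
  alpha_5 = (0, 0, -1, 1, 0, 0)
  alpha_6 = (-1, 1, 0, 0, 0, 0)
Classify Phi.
type D_6

Compute the Cartan integers a_ij = 2(alpha_i, alpha_j)/(alpha_j, alpha_j); the resulting 6x6 Cartan matrix is
[[2, -1, 0, -1, 0, 0], [-1, 2, -1, 0, 0, -1], [0, -1, 2, 0, 0, 0], [-1, 0, 0, 2, -1, 0], [0, 0, 0, -1, 2, 0], [0, -1, 0, 0, 0, 2]].
All simple roots have the same length, so the diagram is simply laced. The associated Dynkin diagram is a chain of 4 nodes with a fork of two nodes at one end (D_6), so the type is D_6 (the algebra so(12)).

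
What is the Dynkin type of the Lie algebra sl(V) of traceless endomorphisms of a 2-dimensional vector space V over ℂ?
type A_1

This is sl(2), which has dimension 2^2 - 1 = 3 and rank 2 - 1 = 1 (a Cartan subalgebra is the diagonal traceless matrices). In the classification of classical Lie algebras, the special linear algebra sl(n+1) has type A_n; here n = 1, so the Dynkin diagram is a chain of 1 nodes with single edges (A_1). Hence the type is A_1.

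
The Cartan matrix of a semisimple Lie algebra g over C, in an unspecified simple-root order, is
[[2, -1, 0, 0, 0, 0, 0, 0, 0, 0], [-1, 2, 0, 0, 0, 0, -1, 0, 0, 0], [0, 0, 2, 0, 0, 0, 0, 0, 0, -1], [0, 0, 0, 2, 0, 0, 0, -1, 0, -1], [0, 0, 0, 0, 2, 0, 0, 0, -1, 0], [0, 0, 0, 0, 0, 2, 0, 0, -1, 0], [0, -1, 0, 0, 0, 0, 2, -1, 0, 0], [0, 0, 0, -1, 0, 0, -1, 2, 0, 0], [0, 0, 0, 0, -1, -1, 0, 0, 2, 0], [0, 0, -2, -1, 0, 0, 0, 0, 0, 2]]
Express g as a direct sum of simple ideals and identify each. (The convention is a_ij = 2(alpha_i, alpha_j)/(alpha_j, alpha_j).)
A_3 + B_7

The diagram associated to this matrix has two connected components: the simple roots {alpha_5, alpha_6, alpha_9} form a chain of 3 nodes with single edges (A_3), and {alpha_1, alpha_2, alpha_3, alpha_4, alpha_7, alpha_8, alpha_10} form a chain of 7 nodes with a double edge at one end; the terminal node there is the unique short simple root (B_7). A semisimple Lie algebra decomposes uniquely as the direct sum of simple ideals, one per connected component of its Dynkin diagram, so g ≅ A_3 ⊕ B_7 (dimension 15 + 105 = 120).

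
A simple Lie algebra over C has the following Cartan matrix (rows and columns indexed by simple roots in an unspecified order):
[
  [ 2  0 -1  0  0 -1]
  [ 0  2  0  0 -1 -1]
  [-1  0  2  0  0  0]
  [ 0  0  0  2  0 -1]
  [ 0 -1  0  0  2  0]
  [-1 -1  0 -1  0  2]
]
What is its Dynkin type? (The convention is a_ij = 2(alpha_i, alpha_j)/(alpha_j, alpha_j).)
The matrix has rank 6 with 2's on the diagonal. Reading the off-diagonal entries as Dynkin edges (a single edge where a_ij = a_ji = -1; a double or triple edge where a_ij * a_ji = 2 or 3), the diagram is a chain of 5 nodes with one extra node attached to the third node from one end (E_6). One simple-root ordering that puts it in standard form is (alpha_5, alpha_4, alpha_2, alpha_6, alpha_1, alpha_3). So the algebra is type E_6.

type E_6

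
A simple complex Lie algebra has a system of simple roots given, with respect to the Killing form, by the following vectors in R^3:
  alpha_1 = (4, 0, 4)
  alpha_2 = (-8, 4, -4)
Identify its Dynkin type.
type G_2

Compute the Cartan integers a_ij = 2(alpha_i, alpha_j)/(alpha_j, alpha_j); the resulting 2x2 Cartan matrix is
[[2, -1], [-3, 2]].
The roots have two lengths (squared-length ratio 3:1); the short ones are alpha_{1}. The associated Dynkin diagram is two nodes joined by a triple edge (G_2), so the type is G_2.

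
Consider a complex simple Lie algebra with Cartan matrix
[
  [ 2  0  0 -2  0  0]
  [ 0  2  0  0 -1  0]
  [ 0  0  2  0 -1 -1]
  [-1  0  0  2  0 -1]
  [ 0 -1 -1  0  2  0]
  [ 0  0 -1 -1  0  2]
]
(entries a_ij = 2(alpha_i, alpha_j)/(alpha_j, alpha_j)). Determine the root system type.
The matrix has rank 6 with 2's on the diagonal. Reading the off-diagonal entries as Dynkin edges (a single edge where a_ij = a_ji = -1; a double or triple edge where a_ij * a_ji = 2 or 3), the diagram is a chain of 6 nodes with a double edge at one end; the terminal node there is the unique long simple root (C_6). One simple-root ordering that puts it in standard form is (alpha_2, alpha_5, alpha_3, alpha_6, alpha_4, alpha_1). So the algebra is type C_6, i.e. sp(12).

C6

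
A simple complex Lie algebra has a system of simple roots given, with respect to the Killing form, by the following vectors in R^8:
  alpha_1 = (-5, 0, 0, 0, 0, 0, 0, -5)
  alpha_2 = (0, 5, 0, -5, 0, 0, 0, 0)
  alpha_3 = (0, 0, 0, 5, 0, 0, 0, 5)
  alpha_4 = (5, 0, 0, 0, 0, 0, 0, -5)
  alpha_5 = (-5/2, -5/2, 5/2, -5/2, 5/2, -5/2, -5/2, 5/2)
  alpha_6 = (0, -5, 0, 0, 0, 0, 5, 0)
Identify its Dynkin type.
type E_6

Compute the Cartan integers a_ij = 2(alpha_i, alpha_j)/(alpha_j, alpha_j); the resulting 6x6 Cartan matrix is
[[2, 0, -1, 0, 0, 0], [0, 2, -1, 0, 0, -1], [-1, -1, 2, -1, 0, 0], [0, 0, -1, 2, -1, 0], [0, 0, 0, -1, 2, 0], [0, -1, 0, 0, 0, 2]].
All simple roots have the same length, so the diagram is simply laced. The associated Dynkin diagram is a chain of 5 nodes with one extra node attached to the third node from one end (E_6), so the type is E_6.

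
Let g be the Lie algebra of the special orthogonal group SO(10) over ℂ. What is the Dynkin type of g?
This is so(10) with 10 even, which has dimension 10(10-1)/2 = 45 and rank 10/2 = 5. In the classification of classical Lie algebras, the orthogonal algebra so(2n) in an even number of variables has type D_n; here n = 5, so the Dynkin diagram is a chain of 3 nodes with a fork of two nodes at one end (D_5). Hence the type is D_5.

D_5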